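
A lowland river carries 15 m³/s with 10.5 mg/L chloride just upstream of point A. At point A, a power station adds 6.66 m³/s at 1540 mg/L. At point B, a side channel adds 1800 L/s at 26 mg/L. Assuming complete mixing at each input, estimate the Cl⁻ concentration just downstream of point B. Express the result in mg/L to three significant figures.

446 mg/L

After input A: C = (15·10.5 + 6.66·1540) / 21.66 = 480.8 mg/L.
1800 L/s = 1.8 m³/s.
After input B: C = (21.66·480.8 + 1.8·26) / 23.46 = 445.9 mg/L.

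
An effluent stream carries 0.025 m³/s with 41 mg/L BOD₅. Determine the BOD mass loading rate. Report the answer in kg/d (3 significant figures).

Mass flux = Q·C = 0.025 m³/s × 41 g/m³ = 1.025 g/s.
= 1.025 g/s × 86.4 = 88.56 kg/d.

88.6 kg/d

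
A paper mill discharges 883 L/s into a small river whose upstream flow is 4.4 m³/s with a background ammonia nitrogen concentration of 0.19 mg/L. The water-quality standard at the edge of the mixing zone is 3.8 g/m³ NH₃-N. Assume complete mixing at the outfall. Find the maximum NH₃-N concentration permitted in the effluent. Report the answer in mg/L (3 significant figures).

883 L/s = 0.883 m³/s.
Mass balance: 3.8·5.283 = 0.883·Cₑ + 4.4·0.19.
Cₑ = (20.08 − 0.836) / 0.883 = 21.79 mg/L.

21.8 mg/L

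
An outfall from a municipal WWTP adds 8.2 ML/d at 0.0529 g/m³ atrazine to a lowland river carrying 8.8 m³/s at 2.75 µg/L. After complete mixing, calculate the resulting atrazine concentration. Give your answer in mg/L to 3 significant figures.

0.00329 mg/L

8.2 ML/d = 0.09491 m³/s.
2.75 µg/L = 0.00275 mg/L.
Conservation of mass across the mixing zone: C = (0.09491·0.0529 + 8.8·0.00275) / (0.09491 + 8.8) = 0.02922/8.895 = 0.003285 mg/L.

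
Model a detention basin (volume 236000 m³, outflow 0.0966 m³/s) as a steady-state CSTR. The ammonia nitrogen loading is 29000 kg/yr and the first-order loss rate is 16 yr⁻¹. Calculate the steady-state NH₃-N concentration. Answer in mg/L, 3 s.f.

4.25 mg/L

Outflow Q = 0.0966 m³/s × 3.156e+07 s/yr = 3.048e+06 m³/yr.
Steady-state CSTR mass balance: W = Q·C + k·V·C, so C = W/(Q + kV).
Q + kV = 3.048e+06 + 16·236000 = 6.824e+06 m³/yr.
C = 29000/6.824e+06 = 0.004249 kg/m³ = 4.249 mg/L.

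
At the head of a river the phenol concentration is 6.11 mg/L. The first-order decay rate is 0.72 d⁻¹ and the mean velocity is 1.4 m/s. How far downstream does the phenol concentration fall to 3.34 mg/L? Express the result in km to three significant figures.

From C = C₀·e^(−kt), t = ln(C₀/C)/k = ln(6.11/3.34)/0.72 = 0.604/0.72 = 0.8388 d.
Distance = v·t = 1.4 m/s × 7.247e+04 s = 1.015e+05 m = 101.5 km.

101 km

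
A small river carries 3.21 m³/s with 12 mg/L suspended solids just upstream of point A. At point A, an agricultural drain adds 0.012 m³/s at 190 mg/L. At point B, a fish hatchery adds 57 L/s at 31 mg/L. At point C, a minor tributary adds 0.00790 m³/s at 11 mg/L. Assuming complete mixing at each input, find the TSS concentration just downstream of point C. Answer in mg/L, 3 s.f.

13.0 mg/L

After input A: C = (3.21·12 + 0.012·190) / 3.222 = 12.66 mg/L.
57 L/s = 0.057 m³/s.
After input B: C = (3.222·12.66 + 0.057·31) / 3.279 = 12.98 mg/L.
After input C: C = (3.279·12.98 + 0.0079·11) / 3.287 = 12.98 mg/L.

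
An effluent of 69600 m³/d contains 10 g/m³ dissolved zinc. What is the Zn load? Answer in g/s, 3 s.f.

8.06 g/s

69600 m³/d = 0.8056 m³/s.
Mass flux = Q·C = 0.8056 m³/s × 10 g/m³ = 8.056 g/s.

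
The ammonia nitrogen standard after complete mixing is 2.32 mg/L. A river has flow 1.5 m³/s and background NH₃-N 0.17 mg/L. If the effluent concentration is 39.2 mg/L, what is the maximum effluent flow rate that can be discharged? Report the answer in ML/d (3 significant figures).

Mass balance at complete mixing: C_std·(Q_w + Q_r) = Q_w·C_e + Q_r·C_b.
Rearranging, Q_w = Q_r·(C_std − C_b)/(C_e − C_std) = 1.5·(2.32 − 0.17) / (39.2 − 2.32) = 0.08745 m³/s.
= 7.555 ML/d.

7.56 ML/d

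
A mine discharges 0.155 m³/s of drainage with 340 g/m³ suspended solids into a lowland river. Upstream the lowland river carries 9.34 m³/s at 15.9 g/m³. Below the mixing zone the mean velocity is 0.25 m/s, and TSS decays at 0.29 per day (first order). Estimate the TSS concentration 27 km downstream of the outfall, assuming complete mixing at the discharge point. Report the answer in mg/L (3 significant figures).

After complete mixing, C₀ = (0.155·340 + 9.34·15.9) / 9.495 = 21.19 mg/L.
Travel time t = 2.7e+04 m / 0.25 m/s = 1.08e+05 s = 1.25 d.
C = 21.19·exp(−0.29·1.25) = 21.19·0.6959 = 14.75 mg/L.

14.7 mg/L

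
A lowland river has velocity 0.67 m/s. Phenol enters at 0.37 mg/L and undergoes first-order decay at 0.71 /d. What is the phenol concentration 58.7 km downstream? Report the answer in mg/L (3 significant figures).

Travel time t = 58.7 km / 0.67 m/s = 5.87e+04/0.67 = 8.761e+04 s = 1.014 d.
First-order decay: C = 0.37·exp(−0.71·1.014) = 0.37·0.4868 = 0.1801 mg/L.

0.180 mg/L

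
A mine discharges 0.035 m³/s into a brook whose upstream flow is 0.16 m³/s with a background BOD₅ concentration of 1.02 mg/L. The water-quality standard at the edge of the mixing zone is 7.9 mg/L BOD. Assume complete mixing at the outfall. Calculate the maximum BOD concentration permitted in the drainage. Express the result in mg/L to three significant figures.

39.4 mg/L

Mass balance: 7.9·0.195 = 0.035·Cₑ + 0.16·1.02.
Cₑ = (1.541 − 0.1632) / 0.035 = 39.35 mg/L.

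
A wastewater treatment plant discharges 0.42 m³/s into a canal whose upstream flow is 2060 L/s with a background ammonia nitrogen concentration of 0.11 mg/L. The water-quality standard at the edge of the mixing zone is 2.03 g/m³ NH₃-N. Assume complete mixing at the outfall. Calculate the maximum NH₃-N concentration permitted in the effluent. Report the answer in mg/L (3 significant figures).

11.4 mg/L

2060 L/s = 2.06 m³/s.
Mass balance: 2.03·2.48 = 0.42·Cₑ + 2.06·0.11.
Cₑ = (5.034 − 0.2266) / 0.42 = 11.45 mg/L.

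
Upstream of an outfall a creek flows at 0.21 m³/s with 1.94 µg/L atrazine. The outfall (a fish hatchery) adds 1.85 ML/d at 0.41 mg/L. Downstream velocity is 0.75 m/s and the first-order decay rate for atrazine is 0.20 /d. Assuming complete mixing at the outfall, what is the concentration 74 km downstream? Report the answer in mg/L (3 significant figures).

0.0316 mg/L

1.85 ML/d = 0.02141 m³/s.
1.94 µg/L = 0.00194 mg/L.
After complete mixing, C₀ = (0.02141·0.41 + 0.21·0.00194) / 0.2314 = 0.0397 mg/L.
Travel time t = 7.4e+04 m / 0.75 m/s = 9.867e+04 s = 1.142 d.
C = 0.0397·exp(−0.20·1.142) = 0.0397·0.7958 = 0.03159 mg/L.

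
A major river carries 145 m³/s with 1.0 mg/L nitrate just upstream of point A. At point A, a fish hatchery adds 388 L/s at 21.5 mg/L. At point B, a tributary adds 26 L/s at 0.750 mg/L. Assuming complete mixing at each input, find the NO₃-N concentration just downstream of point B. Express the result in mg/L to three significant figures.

1.05 mg/L

388 L/s = 0.388 m³/s.
After input A: C = (145·1 + 0.388·21.5) / 145.4 = 1.055 mg/L.
26 L/s = 0.026 m³/s.
After input B: C = (145.4·1.055 + 0.026·0.75) / 145.4 = 1.055 mg/L.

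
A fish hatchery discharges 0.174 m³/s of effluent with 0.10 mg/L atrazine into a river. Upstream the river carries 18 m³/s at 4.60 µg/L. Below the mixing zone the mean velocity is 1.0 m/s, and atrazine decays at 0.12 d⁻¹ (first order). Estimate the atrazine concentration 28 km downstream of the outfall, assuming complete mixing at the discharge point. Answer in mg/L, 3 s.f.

4.60 µg/L = 0.0046 mg/L.
After complete mixing, C₀ = (0.174·0.1 + 18·0.0046) / 18.17 = 0.005513 mg/L.
Travel time t = 2.8e+04 m / 1.0 m/s = 2.8e+04 s = 0.3241 d.
C = 0.005513·exp(−0.12·0.3241) = 0.005513·0.9619 = 0.005303 mg/L.

0.00530 mg/L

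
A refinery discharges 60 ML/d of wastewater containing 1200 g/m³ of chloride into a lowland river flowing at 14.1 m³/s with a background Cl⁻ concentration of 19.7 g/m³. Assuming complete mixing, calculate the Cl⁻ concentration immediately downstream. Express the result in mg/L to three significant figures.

60 ML/d = 0.6944 m³/s.
Conservation of mass across the mixing zone: C = (0.6944·1200 + 14.1·19.7) / (0.6944 + 14.1) = 1111/14.79 = 75.1 mg/L.

75.1 mg/L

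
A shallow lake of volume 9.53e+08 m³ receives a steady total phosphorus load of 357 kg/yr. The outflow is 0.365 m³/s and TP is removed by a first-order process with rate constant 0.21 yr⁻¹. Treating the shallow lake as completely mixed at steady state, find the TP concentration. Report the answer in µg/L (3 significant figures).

1.69 µg/L

Outflow Q = 0.365 m³/s × 3.156e+07 s/yr = 1.152e+07 m³/yr.
Steady-state CSTR mass balance: W = Q·C + k·V·C, so C = W/(Q + kV).
Q + kV = 1.152e+07 + 0.21·9.53e+08 = 2.116e+08 m³/yr.
C = 357/2.116e+08 = 1.687e-06 kg/m³ = 0.001687 mg/L = 1.687 µg/L.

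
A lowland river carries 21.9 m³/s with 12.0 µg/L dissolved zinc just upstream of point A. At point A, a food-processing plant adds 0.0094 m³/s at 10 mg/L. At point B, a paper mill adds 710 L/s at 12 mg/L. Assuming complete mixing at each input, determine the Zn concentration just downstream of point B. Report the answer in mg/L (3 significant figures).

0.392 mg/L

12.0 µg/L = 0.012 mg/L.
After input A: C = (21.9·0.012 + 0.0094·10) / 21.91 = 0.01629 mg/L.
710 L/s = 0.71 m³/s.
After input B: C = (21.91·0.01629 + 0.71·12) / 22.62 = 0.3924 mg/L.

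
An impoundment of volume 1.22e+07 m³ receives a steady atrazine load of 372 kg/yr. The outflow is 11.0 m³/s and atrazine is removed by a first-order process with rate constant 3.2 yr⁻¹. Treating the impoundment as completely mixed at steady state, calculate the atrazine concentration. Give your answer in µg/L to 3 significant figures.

Outflow Q = 11.0 m³/s × 3.156e+07 s/yr = 3.471e+08 m³/yr.
Steady-state CSTR mass balance: W = Q·C + k·V·C, so C = W/(Q + kV).
Q + kV = 3.471e+08 + 3.2·1.22e+07 = 3.862e+08 m³/yr.
C = 372/3.862e+08 = 9.633e-07 kg/m³ = 0.0009633 mg/L = 0.9633 µg/L.

0.963 µg/L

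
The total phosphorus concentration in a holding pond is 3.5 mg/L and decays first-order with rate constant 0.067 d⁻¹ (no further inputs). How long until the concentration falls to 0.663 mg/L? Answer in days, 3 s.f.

t = ln(C₀/C)/k = ln(3.5/0.663)/0.067 = 1.664/0.067 = 24.83 d.

24.8 d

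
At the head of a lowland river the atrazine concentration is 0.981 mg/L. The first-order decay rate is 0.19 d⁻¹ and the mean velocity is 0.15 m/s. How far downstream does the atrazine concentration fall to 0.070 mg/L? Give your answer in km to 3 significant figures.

180 km

From C = C₀·e^(−kt), t = ln(C₀/C)/k = ln(0.981/0.070)/0.19 = 2.64/0.19 = 13.9 d.
Distance = v·t = 0.15 m/s × 1.201e+06 s = 1.801e+05 m = 180.1 km.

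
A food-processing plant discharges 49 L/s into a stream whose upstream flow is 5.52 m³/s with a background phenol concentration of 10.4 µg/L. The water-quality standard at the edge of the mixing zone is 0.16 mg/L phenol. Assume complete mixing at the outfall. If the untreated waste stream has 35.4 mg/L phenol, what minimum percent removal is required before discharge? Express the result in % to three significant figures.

51.9 %

49 L/s = 0.049 m³/s.
10.4 µg/L = 0.0104 mg/L.
Mass balance: 0.16·5.569 = 0.049·Cₑ + 5.52·0.0104.
Cₑ = (0.891 − 0.05741) / 0.049 = 17.01 mg/L.
Required removal = 1 − 17.01/35.4 = 51.94 %.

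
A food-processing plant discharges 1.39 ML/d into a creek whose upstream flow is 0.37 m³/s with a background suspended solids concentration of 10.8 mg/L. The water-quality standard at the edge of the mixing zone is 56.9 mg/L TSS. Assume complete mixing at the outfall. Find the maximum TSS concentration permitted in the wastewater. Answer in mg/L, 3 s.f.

1.39 ML/d = 0.01609 m³/s.
Mass balance: 56.9·0.3861 = 0.01609·Cₑ + 0.37·10.8.
Cₑ = (21.97 − 3.996) / 0.01609 = 1117 mg/L.

1120 mg/L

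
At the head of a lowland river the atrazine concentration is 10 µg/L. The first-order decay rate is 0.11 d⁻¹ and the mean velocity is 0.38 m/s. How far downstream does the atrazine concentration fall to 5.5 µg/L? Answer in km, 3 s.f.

178 km

From C = C₀·e^(−kt), t = ln(C₀/C)/k = ln(10/5.5)/0.11 = 0.5978/0.11 = 5.435 d.
Distance = v·t = 0.38 m/s × 4.696e+05 s = 1.784e+05 m = 178.4 km.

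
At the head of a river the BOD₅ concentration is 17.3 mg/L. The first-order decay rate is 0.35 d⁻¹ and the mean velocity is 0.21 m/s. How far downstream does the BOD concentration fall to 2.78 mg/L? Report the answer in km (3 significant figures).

94.8 km

From C = C₀·e^(−kt), t = ln(C₀/C)/k = ln(17.3/2.78)/0.35 = 1.828/0.35 = 5.224 d.
Distance = v·t = 0.21 m/s × 4.513e+05 s = 9.478e+04 m = 94.78 km.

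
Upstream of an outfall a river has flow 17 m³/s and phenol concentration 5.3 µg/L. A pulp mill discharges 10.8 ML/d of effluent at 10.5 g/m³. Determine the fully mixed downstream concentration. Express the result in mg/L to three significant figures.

10.8 ML/d = 0.125 m³/s.
5.3 µg/L = 0.0053 mg/L.
By mass balance at complete mixing, C = (0.125·10.5 + 17·0.0053) / (0.125 + 17) = 1.403/17.12 = 0.0819 mg/L.

0.0819 mg/L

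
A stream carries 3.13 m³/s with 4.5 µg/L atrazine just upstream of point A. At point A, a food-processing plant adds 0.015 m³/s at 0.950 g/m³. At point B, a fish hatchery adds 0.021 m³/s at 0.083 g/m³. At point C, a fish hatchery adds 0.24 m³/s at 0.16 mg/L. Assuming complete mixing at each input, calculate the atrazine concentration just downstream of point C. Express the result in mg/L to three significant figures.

0.0201 mg/L

4.5 µg/L = 0.0045 mg/L.
After input A: C = (3.13·0.0045 + 0.015·0.95) / 3.145 = 0.00901 mg/L.
After input B: C = (3.145·0.00901 + 0.021·0.083) / 3.166 = 0.0095 mg/L.
After input C: C = (3.166·0.0095 + 0.24·0.16) / 3.406 = 0.02011 mg/L.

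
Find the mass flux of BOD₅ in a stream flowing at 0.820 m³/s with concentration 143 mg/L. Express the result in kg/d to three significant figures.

10100 kg/d

Mass flux = Q·C = 0.82 m³/s × 143 g/m³ = 117.3 g/s.
= 117.3 g/s × 86.4 = 1.013e+04 kg/d.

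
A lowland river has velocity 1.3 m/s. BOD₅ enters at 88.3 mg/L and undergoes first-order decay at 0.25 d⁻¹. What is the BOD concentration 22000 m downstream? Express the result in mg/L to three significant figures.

84.1 mg/L

Travel time t = 22000 m / 1.3 m/s = 2.2e+04/1.3 = 1.692e+04 s = 0.1959 d.
First-order decay: C = 88.3·exp(−0.25·0.1959) = 88.3·0.9522 = 84.08 mg/L.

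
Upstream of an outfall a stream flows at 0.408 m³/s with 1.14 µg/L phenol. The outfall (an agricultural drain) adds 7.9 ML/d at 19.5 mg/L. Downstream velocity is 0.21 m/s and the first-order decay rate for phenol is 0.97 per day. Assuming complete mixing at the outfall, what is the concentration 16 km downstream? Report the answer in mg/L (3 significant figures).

1.52 mg/L

7.9 ML/d = 0.09144 m³/s.
1.14 µg/L = 0.00114 mg/L.
After complete mixing, C₀ = (0.09144·19.5 + 0.408·0.00114) / 0.4994 = 3.571 mg/L.
Travel time t = 1.6e+04 m / 0.21 m/s = 7.619e+04 s = 0.8818 d.
C = 3.571·exp(−0.97·0.8818) = 3.571·0.4251 = 1.518 mg/L.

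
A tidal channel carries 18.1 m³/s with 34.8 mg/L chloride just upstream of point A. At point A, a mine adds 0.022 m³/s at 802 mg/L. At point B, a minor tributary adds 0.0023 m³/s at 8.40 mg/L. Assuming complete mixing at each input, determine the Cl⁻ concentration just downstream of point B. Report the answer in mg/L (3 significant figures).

35.7 mg/L

After input A: C = (18.1·34.8 + 0.022·802) / 18.12 = 35.73 mg/L.
After input B: C = (18.12·35.73 + 0.0023·8.4) / 18.12 = 35.73 mg/L.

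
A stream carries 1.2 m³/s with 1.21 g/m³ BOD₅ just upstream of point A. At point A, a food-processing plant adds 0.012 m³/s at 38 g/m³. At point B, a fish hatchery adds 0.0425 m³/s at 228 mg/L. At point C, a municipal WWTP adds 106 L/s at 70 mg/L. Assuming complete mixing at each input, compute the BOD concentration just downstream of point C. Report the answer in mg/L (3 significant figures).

14.0 mg/L

After input A: C = (1.2·1.21 + 0.012·38) / 1.212 = 1.574 mg/L.
After input B: C = (1.212·1.574 + 0.0425·228) / 1.254 = 9.245 mg/L.
106 L/s = 0.106 m³/s.
After input C: C = (1.254·9.245 + 0.106·70) / 1.361 = 13.98 mg/L.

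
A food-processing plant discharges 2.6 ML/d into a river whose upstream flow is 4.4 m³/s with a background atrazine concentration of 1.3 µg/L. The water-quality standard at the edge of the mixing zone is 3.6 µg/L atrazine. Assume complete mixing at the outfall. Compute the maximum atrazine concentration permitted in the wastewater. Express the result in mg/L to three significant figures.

0.340 mg/L

2.6 ML/d = 0.03009 m³/s.
1.3 µg/L = 0.0013 mg/L.
3.6 µg/L = 0.0036 mg/L.
Mass balance: 0.0036·4.43 = 0.03009·Cₑ + 4.4·0.0013.
Cₑ = (0.01595 − 0.00572) / 0.03009 = 0.3399 mg/L.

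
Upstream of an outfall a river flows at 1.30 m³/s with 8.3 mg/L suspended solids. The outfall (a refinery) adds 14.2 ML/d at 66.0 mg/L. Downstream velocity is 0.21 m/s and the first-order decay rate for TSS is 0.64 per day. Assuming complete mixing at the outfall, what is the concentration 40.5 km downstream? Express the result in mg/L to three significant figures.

3.54 mg/L

14.2 ML/d = 0.1644 m³/s.
After complete mixing, C₀ = (0.1644·66 + 1.3·8.3) / 1.464 = 14.78 mg/L.
Travel time t = 4.05e+04 m / 0.21 m/s = 1.929e+05 s = 2.232 d.
C = 14.78·exp(−0.64·2.232) = 14.78·0.2397 = 3.541 mg/L.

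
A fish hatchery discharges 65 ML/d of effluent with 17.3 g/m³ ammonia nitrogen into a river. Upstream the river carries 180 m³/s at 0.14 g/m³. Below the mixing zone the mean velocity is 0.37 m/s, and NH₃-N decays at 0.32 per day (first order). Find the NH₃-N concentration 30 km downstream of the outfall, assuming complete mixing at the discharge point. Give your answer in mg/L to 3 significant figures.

65 ML/d = 0.7523 m³/s.
After complete mixing, C₀ = (0.7523·17.3 + 180·0.14) / 180.8 = 0.2114 mg/L.
Travel time t = 3e+04 m / 0.37 m/s = 8.108e+04 s = 0.9384 d.
C = 0.2114·exp(−0.32·0.9384) = 0.2114·0.7406 = 0.1566 mg/L.

0.157 mg/L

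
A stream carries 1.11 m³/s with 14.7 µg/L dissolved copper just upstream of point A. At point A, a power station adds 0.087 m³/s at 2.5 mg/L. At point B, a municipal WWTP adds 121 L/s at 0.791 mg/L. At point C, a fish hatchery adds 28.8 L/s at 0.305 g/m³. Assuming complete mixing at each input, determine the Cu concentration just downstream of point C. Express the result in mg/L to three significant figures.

14.7 µg/L = 0.0147 mg/L.
After input A: C = (1.11·0.0147 + 0.087·2.5) / 1.197 = 0.1953 mg/L.
121 L/s = 0.121 m³/s.
After input B: C = (1.197·0.1953 + 0.121·0.791) / 1.318 = 0.25 mg/L.
28.8 L/s = 0.0288 m³/s.
After input C: C = (1.318·0.25 + 0.0288·0.305) / 1.347 = 0.2512 mg/L.

0.251 mg/L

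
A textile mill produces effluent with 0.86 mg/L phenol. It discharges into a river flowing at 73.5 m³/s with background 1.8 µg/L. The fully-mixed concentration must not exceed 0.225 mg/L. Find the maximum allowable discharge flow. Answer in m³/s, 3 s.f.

1.8 µg/L = 0.0018 mg/L.
Mass balance at complete mixing: C_std·(Q_w + Q_r) = Q_w·C_e + Q_r·C_b.
Rearranging, Q_w = Q_r·(C_std − C_b)/(C_e − C_std) = 73.5·(0.225 − 0.0018) / (0.86 − 0.225) = 25.83 m³/s.

25.8 m³/s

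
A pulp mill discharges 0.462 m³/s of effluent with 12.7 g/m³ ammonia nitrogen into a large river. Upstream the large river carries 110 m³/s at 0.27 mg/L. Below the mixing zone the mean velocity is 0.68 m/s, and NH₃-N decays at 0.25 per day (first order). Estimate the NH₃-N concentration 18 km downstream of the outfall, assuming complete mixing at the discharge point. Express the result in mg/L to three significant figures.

After complete mixing, C₀ = (0.462·12.7 + 110·0.27) / 110.5 = 0.322 mg/L.
Travel time t = 1.8e+04 m / 0.68 m/s = 2.647e+04 s = 0.3064 d.
C = 0.322·exp(−0.25·0.3064) = 0.322·0.9263 = 0.2982 mg/L.

0.298 mg/L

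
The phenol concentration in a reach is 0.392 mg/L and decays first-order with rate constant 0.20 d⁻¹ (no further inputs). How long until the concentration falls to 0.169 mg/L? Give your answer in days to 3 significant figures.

4.21 d

t = ln(C₀/C)/k = ln(0.392/0.169)/0.20 = 0.8414/0.20 = 4.207 d.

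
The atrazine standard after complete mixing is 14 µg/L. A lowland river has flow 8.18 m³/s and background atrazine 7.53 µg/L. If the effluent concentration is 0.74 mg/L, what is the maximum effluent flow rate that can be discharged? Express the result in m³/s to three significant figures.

0.0729 m³/s

7.53 µg/L = 0.00753 mg/L.
14 µg/L = 0.014 mg/L.
Mass balance at complete mixing: C_std·(Q_w + Q_r) = Q_w·C_e + Q_r·C_b.
Rearranging, Q_w = Q_r·(C_std − C_b)/(C_e − C_std) = 8.18·(0.014 − 0.00753) / (0.74 − 0.014) = 0.0729 m³/s.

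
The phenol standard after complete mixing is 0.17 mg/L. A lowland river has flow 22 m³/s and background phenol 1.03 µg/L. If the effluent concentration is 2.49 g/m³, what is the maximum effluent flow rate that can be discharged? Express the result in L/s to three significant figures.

1.03 µg/L = 0.00103 mg/L.
Mass balance at complete mixing: C_std·(Q_w + Q_r) = Q_w·C_e + Q_r·C_b.
Rearranging, Q_w = Q_r·(C_std − C_b)/(C_e − C_std) = 22·(0.17 − 0.00103) / (2.49 − 0.17) = 1.602 m³/s.
= 1602 L/s.

1600 L/s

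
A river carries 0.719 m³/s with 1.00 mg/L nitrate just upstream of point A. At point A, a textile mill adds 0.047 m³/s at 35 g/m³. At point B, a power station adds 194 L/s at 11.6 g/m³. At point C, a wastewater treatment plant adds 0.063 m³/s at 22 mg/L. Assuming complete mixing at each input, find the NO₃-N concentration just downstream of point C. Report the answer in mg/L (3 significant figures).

After input A: C = (0.719·1 + 0.047·35) / 0.766 = 3.086 mg/L.
194 L/s = 0.194 m³/s.
After input B: C = (0.766·3.086 + 0.194·11.6) / 0.96 = 4.807 mg/L.
After input C: C = (0.96·4.807 + 0.063·22) / 1.023 = 5.865 mg/L.

5.87 mg/L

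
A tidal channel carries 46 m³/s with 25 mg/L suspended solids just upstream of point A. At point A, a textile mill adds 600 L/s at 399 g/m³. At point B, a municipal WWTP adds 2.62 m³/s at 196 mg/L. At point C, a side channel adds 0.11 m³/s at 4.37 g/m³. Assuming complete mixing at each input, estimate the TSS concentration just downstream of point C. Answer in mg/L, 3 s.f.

38.6 mg/L

600 L/s = 0.6 m³/s.
After input A: C = (46·25 + 0.6·399) / 46.6 = 29.82 mg/L.
After input B: C = (46.6·29.82 + 2.62·196) / 49.22 = 38.66 mg/L.
After input C: C = (49.22·38.66 + 0.11·4.37) / 49.33 = 38.59 mg/L.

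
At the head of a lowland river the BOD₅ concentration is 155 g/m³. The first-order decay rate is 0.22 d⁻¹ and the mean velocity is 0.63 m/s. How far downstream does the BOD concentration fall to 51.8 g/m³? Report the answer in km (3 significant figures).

271 km

From C = C₀·e^(−kt), t = ln(C₀/C)/k = ln(155/51.8)/0.22 = 1.096/0.22 = 4.982 d.
Distance = v·t = 0.63 m/s × 4.304e+05 s = 2.712e+05 m = 271.2 km.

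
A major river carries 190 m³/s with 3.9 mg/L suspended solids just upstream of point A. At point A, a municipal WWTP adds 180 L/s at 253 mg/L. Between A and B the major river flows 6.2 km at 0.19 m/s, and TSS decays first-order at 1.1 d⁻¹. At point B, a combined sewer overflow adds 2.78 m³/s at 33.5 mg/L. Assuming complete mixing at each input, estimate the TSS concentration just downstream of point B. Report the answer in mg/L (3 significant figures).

180 L/s = 0.18 m³/s.
After input A: C = (190·3.9 + 0.18·253) / 190.2 = 4.136 mg/L.
Over the 6.2 km reach to input B (t = 3.263e+04 s = 0.3777 d), decay gives C = 4.136·exp(−1.1·0.3777) = 2.73 mg/L.
After input B: C = (190.2·2.73 + 2.78·33.5) / 193 = 3.173 mg/L.

3.17 mg/L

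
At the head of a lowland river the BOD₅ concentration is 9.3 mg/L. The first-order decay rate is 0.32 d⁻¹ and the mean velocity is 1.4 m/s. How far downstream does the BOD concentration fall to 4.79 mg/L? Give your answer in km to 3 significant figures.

From C = C₀·e^(−kt), t = ln(C₀/C)/k = ln(9.3/4.79)/0.32 = 0.6635/0.32 = 2.073 d.
Distance = v·t = 1.4 m/s × 1.791e+05 s = 2.508e+05 m = 250.8 km.

251 km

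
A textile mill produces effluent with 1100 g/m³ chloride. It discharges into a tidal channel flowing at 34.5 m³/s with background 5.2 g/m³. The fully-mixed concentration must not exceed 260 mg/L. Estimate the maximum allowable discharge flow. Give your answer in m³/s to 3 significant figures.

Mass balance at complete mixing: C_std·(Q_w + Q_r) = Q_w·C_e + Q_r·C_b.
Rearranging, Q_w = Q_r·(C_std − C_b)/(C_e − C_std) = 34.5·(260 − 5.2) / (1100 − 260) = 10.46 m³/s.

10.5 m³/s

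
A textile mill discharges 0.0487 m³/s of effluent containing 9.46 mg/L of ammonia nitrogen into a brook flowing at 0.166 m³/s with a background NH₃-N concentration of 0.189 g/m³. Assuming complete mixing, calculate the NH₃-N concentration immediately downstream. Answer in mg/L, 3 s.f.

2.29 mg/L

Conservation of mass across the mixing zone: C = (0.0487·9.46 + 0.166·0.189) / (0.0487 + 0.166) = 0.4921/0.2147 = 2.292 mg/L.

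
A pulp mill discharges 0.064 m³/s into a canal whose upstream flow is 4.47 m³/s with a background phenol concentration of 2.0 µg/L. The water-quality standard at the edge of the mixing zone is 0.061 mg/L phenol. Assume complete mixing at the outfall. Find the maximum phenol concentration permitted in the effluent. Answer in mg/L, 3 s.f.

2.0 µg/L = 0.002 mg/L.
Mass balance: 0.061·4.534 = 0.064·Cₑ + 4.47·0.002.
Cₑ = (0.2766 − 0.00894) / 0.064 = 4.182 mg/L.

4.18 mg/L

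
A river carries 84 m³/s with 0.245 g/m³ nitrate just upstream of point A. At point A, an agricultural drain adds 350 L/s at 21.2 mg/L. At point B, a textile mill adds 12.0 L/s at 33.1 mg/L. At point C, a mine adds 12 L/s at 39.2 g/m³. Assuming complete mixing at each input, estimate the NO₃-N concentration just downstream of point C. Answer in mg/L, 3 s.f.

350 L/s = 0.35 m³/s.
After input A: C = (84·0.245 + 0.35·21.2) / 84.35 = 0.332 mg/L.
12.0 L/s = 0.012 m³/s.
After input B: C = (84.35·0.332 + 0.012·33.1) / 84.36 = 0.3366 mg/L.
12 L/s = 0.012 m³/s.
After input C: C = (84.36·0.3366 + 0.012·39.2) / 84.37 = 0.3421 mg/L.

0.342 mg/L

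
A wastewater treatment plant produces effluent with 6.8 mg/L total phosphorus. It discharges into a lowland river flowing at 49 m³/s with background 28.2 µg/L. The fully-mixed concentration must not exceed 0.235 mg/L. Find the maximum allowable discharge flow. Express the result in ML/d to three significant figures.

133 ML/d

28.2 µg/L = 0.0282 mg/L.
Mass balance at complete mixing: C_std·(Q_w + Q_r) = Q_w·C_e + Q_r·C_b.
Rearranging, Q_w = Q_r·(C_std − C_b)/(C_e − C_std) = 49·(0.235 − 0.0282) / (6.8 − 0.235) = 1.544 m³/s.
= 133.4 ML/d.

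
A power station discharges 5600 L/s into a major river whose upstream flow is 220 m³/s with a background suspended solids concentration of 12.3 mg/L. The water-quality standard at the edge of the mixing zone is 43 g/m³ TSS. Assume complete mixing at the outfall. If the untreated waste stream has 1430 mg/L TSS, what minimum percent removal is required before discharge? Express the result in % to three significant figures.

12.7 %

5600 L/s = 5.6 m³/s.
Mass balance: 43·225.6 = 5.6·Cₑ + 220·12.3.
Cₑ = (9701 − 2706) / 5.6 = 1249 mg/L.
Required removal = 1 − 1249/1430 = 12.65 %.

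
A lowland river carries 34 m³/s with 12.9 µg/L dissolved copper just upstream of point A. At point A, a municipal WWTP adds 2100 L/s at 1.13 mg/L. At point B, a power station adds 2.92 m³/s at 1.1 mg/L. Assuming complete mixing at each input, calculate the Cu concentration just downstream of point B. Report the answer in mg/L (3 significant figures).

12.9 µg/L = 0.0129 mg/L.
2100 L/s = 2.1 m³/s.
After input A: C = (34·0.0129 + 2.1·1.13) / 36.1 = 0.07788 mg/L.
After input B: C = (36.1·0.07788 + 2.92·1.1) / 39.02 = 0.1544 mg/L.

0.154 mg/L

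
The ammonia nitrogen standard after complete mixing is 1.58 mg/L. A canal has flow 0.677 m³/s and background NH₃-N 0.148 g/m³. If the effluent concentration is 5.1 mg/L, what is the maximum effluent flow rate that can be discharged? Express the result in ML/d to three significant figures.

Mass balance at complete mixing: C_std·(Q_w + Q_r) = Q_w·C_e + Q_r·C_b.
Rearranging, Q_w = Q_r·(C_std − C_b)/(C_e − C_std) = 0.677·(1.58 − 0.148) / (5.1 − 1.58) = 0.2754 m³/s.
= 23.8 ML/d.

23.8 ML/d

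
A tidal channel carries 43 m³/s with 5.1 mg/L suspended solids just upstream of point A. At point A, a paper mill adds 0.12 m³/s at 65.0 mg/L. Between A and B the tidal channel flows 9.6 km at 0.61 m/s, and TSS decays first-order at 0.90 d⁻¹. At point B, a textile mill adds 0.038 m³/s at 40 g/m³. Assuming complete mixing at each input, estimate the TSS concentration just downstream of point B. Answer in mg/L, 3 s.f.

4.50 mg/L

After input A: C = (43·5.1 + 0.12·65) / 43.12 = 5.267 mg/L.
Over the 9.6 km reach to input B (t = 1.574e+04 s = 0.1821 d), decay gives C = 5.267·exp(−0.90·0.1821) = 4.47 mg/L.
After input B: C = (43.12·4.47 + 0.038·40) / 43.16 = 4.502 mg/L.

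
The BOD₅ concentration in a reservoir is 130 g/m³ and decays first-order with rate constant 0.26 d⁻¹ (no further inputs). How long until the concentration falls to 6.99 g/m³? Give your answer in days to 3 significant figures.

t = ln(C₀/C)/k = ln(130/6.99)/0.26 = 2.923/0.26 = 11.24 d.

11.2 d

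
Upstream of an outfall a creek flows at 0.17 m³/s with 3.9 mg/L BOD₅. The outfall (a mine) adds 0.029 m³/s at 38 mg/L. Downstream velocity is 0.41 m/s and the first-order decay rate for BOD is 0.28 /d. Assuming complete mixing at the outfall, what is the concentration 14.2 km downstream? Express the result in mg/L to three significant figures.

7.93 mg/L

After complete mixing, C₀ = (0.029·38 + 0.17·3.9) / 0.199 = 8.869 mg/L.
Travel time t = 1.42e+04 m / 0.41 m/s = 3.463e+04 s = 0.4009 d.
C = 8.869·exp(−0.28·0.4009) = 8.869·0.8938 = 7.928 mg/L.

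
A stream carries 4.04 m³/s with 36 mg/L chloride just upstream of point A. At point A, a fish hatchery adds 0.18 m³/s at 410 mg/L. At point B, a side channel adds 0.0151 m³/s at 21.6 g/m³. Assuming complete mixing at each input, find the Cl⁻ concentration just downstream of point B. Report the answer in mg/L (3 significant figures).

51.8 mg/L

After input A: C = (4.04·36 + 0.18·410) / 4.22 = 51.95 mg/L.
After input B: C = (4.22·51.95 + 0.0151·21.6) / 4.235 = 51.84 mg/L.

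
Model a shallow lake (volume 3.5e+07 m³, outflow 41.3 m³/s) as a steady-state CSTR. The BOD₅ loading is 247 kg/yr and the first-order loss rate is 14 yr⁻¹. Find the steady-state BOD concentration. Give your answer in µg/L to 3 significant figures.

0.138 µg/L

Outflow Q = 41.3 m³/s × 3.156e+07 s/yr = 1.303e+09 m³/yr.
Steady-state CSTR mass balance: W = Q·C + k·V·C, so C = W/(Q + kV).
Q + kV = 1.303e+09 + 14·3.5e+07 = 1.793e+09 m³/yr.
C = 247/1.793e+09 = 1.377e-07 kg/m³ = 0.0001377 mg/L = 0.1377 µg/L.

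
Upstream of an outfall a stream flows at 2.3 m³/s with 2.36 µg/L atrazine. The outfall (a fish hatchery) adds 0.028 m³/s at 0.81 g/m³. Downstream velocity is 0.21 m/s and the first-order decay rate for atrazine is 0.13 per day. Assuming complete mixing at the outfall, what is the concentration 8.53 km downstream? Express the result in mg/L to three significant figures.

2.36 µg/L = 0.00236 mg/L.
After complete mixing, C₀ = (0.028·0.81 + 2.3·0.00236) / 2.328 = 0.01207 mg/L.
Travel time t = 8530 m / 0.21 m/s = 4.062e+04 s = 0.4701 d.
C = 0.01207·exp(−0.13·0.4701) = 0.01207·0.9407 = 0.01136 mg/L.

0.0114 mg/L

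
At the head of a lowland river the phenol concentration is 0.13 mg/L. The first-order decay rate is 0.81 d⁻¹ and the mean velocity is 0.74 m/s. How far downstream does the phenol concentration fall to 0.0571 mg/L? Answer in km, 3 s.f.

From C = C₀·e^(−kt), t = ln(C₀/C)/k = ln(0.13/0.0571)/0.81 = 0.8227/0.81 = 1.016 d.
Distance = v·t = 0.74 m/s × 8.776e+04 s = 6.494e+04 m = 64.94 km.

64.9 km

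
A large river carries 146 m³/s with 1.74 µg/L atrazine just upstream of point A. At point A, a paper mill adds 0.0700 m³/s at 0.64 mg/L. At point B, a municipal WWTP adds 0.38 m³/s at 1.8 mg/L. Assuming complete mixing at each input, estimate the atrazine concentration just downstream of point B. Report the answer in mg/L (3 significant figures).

0.00671 mg/L

1.74 µg/L = 0.00174 mg/L.
After input A: C = (146·0.00174 + 0.07·0.64) / 146.1 = 0.002046 mg/L.
After input B: C = (146.1·0.002046 + 0.38·1.8) / 146.4 = 0.006711 mg/L.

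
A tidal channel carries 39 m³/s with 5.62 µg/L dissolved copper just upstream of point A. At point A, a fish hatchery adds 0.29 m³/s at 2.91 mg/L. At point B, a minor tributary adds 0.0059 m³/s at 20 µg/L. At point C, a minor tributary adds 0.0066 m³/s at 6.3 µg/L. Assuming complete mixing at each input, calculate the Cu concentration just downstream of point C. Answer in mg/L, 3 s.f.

5.62 µg/L = 0.00562 mg/L.
After input A: C = (39·0.00562 + 0.29·2.91) / 39.29 = 0.02706 mg/L.
20 µg/L = 0.02 mg/L.
After input B: C = (39.29·0.02706 + 0.0059·0.02) / 39.3 = 0.02706 mg/L.
6.3 µg/L = 0.0063 mg/L.
After input C: C = (39.3·0.02706 + 0.0066·0.0063) / 39.3 = 0.02705 mg/L.

0.0271 mg/L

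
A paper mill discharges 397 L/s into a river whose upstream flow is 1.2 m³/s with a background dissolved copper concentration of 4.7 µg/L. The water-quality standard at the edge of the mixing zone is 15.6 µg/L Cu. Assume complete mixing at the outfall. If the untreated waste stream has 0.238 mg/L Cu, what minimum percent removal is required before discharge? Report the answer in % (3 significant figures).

397 L/s = 0.397 m³/s.
4.7 µg/L = 0.0047 mg/L.
15.6 µg/L = 0.0156 mg/L.
Mass balance: 0.0156·1.597 = 0.397·Cₑ + 1.2·0.0047.
Cₑ = (0.02491 − 0.00564) / 0.397 = 0.04855 mg/L.
Required removal = 1 − 0.04855/0.238 = 79.6 %.

79.6 %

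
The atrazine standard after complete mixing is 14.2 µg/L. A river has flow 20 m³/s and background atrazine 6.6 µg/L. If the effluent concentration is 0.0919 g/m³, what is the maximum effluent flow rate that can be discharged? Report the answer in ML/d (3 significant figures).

6.6 µg/L = 0.0066 mg/L.
14.2 µg/L = 0.0142 mg/L.
Mass balance at complete mixing: C_std·(Q_w + Q_r) = Q_w·C_e + Q_r·C_b.
Rearranging, Q_w = Q_r·(C_std − C_b)/(C_e − C_std) = 20·(0.0142 − 0.0066) / (0.0919 − 0.0142) = 1.956 m³/s.
= 169 ML/d.

169 ML/d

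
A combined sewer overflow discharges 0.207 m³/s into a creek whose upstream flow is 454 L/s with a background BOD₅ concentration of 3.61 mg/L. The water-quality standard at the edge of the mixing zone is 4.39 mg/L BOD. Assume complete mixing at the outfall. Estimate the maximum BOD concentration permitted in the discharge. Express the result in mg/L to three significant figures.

454 L/s = 0.454 m³/s.
Mass balance: 4.39·0.661 = 0.207·Cₑ + 0.454·3.61.
Cₑ = (2.902 − 1.639) / 0.207 = 6.101 mg/L.

6.10 mg/L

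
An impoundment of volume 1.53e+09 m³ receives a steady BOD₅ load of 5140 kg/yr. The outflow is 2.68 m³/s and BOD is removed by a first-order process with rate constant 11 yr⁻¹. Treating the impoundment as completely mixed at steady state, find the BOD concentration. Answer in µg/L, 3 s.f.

0.304 µg/L

Outflow Q = 2.68 m³/s × 3.156e+07 s/yr = 8.457e+07 m³/yr.
Steady-state CSTR mass balance: W = Q·C + k·V·C, so C = W/(Q + kV).
Q + kV = 8.457e+07 + 11·1.53e+09 = 1.691e+10 m³/yr.
C = 5140/1.691e+10 = 3.039e-07 kg/m³ = 0.0003039 mg/L = 0.3039 µg/L.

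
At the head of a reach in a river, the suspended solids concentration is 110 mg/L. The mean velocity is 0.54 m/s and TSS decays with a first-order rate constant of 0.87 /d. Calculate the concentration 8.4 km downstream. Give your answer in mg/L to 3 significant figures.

Travel time t = 8.4 km / 0.54 m/s = 8400/0.54 = 1.556e+04 s = 0.18 d.
First-order decay: C = 110·exp(−0.87·0.18) = 110·0.855 = 94.05 mg/L.

94.1 mg/L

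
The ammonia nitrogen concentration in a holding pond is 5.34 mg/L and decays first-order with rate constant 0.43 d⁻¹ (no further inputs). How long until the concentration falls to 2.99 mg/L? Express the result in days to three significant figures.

1.35 d

t = ln(C₀/C)/k = ln(5.34/2.99)/0.43 = 0.58/0.43 = 1.349 d.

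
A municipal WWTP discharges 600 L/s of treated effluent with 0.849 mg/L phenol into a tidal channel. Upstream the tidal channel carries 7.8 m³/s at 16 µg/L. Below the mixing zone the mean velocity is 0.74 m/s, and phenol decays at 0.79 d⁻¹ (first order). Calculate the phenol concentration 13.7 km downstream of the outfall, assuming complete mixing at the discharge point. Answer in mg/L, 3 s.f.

0.0637 mg/L

600 L/s = 0.6 m³/s.
16 µg/L = 0.016 mg/L.
After complete mixing, C₀ = (0.6·0.849 + 7.8·0.016) / 8.4 = 0.0755 mg/L.
Travel time t = 1.37e+04 m / 0.74 m/s = 1.851e+04 s = 0.2143 d.
C = 0.0755·exp(−0.79·0.2143) = 0.0755·0.8443 = 0.06374 mg/L.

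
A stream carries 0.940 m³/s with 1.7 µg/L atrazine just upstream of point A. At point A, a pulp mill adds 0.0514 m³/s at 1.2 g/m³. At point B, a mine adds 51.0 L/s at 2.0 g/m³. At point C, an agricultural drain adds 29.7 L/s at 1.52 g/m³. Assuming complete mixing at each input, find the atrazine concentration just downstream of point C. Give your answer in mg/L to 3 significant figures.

1.7 µg/L = 0.0017 mg/L.
After input A: C = (0.94·0.0017 + 0.0514·1.2) / 0.9914 = 0.06383 mg/L.
51.0 L/s = 0.051 m³/s.
After input B: C = (0.9914·0.06383 + 0.051·2) / 1.042 = 0.1586 mg/L.
29.7 L/s = 0.0297 m³/s.
After input C: C = (1.042·0.1586 + 0.0297·1.52) / 1.072 = 0.1963 mg/L.

0.196 mg/L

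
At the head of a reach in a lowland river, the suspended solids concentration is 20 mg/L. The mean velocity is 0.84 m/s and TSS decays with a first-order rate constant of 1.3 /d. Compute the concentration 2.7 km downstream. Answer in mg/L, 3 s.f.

19.1 mg/L

Travel time t = 2.7 km / 0.84 m/s = 2700/0.84 = 3214 s = 0.0372 d.
First-order decay: C = 20·exp(−1.3·0.0372) = 20·0.9528 = 19.06 mg/L.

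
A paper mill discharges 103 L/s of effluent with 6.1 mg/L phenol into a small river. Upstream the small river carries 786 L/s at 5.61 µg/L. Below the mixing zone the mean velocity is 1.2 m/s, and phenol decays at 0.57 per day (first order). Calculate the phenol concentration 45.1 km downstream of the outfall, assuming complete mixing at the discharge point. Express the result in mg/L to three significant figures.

103 L/s = 0.103 m³/s.
786 L/s = 0.786 m³/s.
5.61 µg/L = 0.00561 mg/L.
After complete mixing, C₀ = (0.103·6.1 + 0.786·0.00561) / 0.889 = 0.7117 mg/L.
Travel time t = 4.51e+04 m / 1.2 m/s = 3.758e+04 s = 0.435 d.
C = 0.7117·exp(−0.57·0.435) = 0.7117·0.7804 = 0.5554 mg/L.

0.555 mg/L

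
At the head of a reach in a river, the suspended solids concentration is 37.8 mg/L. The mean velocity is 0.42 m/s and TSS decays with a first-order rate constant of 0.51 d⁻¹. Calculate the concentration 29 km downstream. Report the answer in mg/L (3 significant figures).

25.1 mg/L

Travel time t = 29 km / 0.42 m/s = 2.9e+04/0.42 = 6.905e+04 s = 0.7992 d.
First-order decay: C = 37.8·exp(−0.51·0.7992) = 37.8·0.6653 = 25.15 mg/L.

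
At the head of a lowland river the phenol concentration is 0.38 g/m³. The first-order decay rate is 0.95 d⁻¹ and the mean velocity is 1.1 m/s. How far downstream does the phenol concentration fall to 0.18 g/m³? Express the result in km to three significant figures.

From C = C₀·e^(−kt), t = ln(C₀/C)/k = ln(0.38/0.18)/0.95 = 0.7472/0.95 = 0.7865 d.
Distance = v·t = 1.1 m/s × 6.796e+04 s = 7.475e+04 m = 74.75 km.

74.8 km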